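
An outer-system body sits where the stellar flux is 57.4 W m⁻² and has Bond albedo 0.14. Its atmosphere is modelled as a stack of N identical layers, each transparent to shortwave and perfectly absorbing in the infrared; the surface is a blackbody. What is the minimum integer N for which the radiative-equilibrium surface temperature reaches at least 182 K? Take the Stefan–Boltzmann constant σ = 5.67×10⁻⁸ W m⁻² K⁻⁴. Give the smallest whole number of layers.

The effective emission temperature is T_e = [S(1−α)/(4σ)]^¼ = 121.5 K.
Since T_s⁴ = (N+1)T_e⁴, we need N ≥ (T_s/T_e)⁴ − 1 = 4.041.
Rounding up, N = 5.

5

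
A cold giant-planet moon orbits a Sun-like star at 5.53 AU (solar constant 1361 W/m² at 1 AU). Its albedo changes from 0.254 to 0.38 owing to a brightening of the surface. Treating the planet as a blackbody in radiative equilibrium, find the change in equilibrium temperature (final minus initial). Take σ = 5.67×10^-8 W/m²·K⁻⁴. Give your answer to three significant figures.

By the inverse-square law, S = 1361/5.53² = 44.50 W/m².
Initial: T₁ = [S(1−0.254)/(4σ)]^(1/4) = 110.0 K.
After:  T₂ = [44.50·0.62/(4σ)]^(1/4) = 105.0 K.
Change: 105.0 − 110.0 = -4.972 K.

-4.97 K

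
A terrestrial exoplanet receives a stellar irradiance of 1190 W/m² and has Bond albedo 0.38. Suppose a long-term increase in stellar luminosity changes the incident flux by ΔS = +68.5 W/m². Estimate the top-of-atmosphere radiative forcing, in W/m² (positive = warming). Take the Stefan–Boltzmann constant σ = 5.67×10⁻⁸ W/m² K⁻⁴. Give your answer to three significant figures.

TOA radiative forcing: ΔF = (1−α)ΔS/4 = 0.62·(+68.5)/4 = 10.62 W/m².

10.6 W/m²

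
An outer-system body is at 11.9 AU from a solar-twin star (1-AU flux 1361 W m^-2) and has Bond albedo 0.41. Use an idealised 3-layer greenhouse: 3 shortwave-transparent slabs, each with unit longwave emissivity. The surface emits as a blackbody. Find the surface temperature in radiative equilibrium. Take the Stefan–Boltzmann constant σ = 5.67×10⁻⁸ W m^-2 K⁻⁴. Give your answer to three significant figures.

Irradiance scales as 1/d², so S = 1361 W m^-2 × (1/11.9)² = 9.611 W m^-2.
OLR = S(1−α)/4 = 1.418 W m^-2; the top layer radiates at T_e = 70.71 K.
For an N-layer opaque stack, T_s⁴ = (N+1)T_e⁴, hence T_s = (4)^(1/4)×70.71 K = 100.0 K.

100 kelvin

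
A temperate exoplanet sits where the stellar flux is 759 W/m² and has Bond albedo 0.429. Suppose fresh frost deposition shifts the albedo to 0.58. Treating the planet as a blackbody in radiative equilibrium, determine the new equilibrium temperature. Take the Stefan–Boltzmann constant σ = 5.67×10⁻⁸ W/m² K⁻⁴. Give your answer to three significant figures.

194 K

T₂ = [S(1−α₂)/(4σ)]^(1/4) = [759.0·0.42/(4σ)]^(1/4) = 193.6 K.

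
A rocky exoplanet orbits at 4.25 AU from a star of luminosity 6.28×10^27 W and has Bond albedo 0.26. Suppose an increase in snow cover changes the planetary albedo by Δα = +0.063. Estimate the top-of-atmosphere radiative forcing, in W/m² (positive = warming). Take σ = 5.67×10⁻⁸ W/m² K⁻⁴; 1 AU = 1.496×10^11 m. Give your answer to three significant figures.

-19.5 W/m²

Orbital distance: d = 4.25 AU = 6.358×10^11 m.
S = L/(4πd²) = 1236 W/m².
TOA radiative forcing: ΔF = −S·Δα/4 = −1236·(+0.063)/4 = -19.47 W/m².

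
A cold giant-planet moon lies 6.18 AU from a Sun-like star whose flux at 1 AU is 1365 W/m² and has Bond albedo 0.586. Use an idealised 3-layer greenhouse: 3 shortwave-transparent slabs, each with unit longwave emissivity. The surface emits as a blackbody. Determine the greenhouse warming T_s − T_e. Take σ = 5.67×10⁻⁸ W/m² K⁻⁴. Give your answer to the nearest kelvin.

37 kelvin

Flux at the orbit: S = 1365/(6.18)² = 35.74 W/m².
OLR = S(1−α)/4 = 3.699 W/m²; the top layer radiates at T_e = 89.87 K.
T_s = (N+1)^(1/4)·T_e = 127.1 K.
Warming: T_s − T_e = 37.23 K.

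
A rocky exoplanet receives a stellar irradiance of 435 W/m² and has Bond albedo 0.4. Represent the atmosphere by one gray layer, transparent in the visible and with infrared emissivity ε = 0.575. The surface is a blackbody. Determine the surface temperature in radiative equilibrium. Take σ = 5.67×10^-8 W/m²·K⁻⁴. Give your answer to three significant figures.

200 kelvin

At the top of the atmosphere, σT_e⁴ = S(1−α)/4 = 65.25 W/m², giving T_e = 184.2 K.
The surface balance (absorbed SW + ε·downward IR = σT_s⁴) with T_a⁴ = T_s⁴/2 reduces to T_s = T_e·[2/(2−ε)]^¼ = 200.5 K.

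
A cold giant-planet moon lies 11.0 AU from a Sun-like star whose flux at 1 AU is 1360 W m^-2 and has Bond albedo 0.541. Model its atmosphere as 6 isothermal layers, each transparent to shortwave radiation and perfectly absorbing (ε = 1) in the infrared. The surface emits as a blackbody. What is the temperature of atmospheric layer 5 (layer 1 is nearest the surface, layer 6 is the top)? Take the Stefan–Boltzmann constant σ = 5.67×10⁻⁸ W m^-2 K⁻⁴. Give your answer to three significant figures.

Flux at the orbit: S = 1360/(11.0)² = 11.24 W m^-2.
Top-of-atmosphere balance: σT_e⁴ = S(1−α)/4 = 1.290 W m^-2 → T_e = 69.06 K.
In the N-layer model, layer k (counted from the surface) has T_k = (N+1−k)^(1/4)·T_e.
T_5 = (2)^(1/4)·69.06 = 82.13 K.

82.1 K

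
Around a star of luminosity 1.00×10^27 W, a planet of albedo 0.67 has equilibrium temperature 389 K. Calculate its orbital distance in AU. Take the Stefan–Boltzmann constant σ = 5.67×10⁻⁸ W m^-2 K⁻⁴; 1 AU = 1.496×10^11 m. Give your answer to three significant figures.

The flux needed for this T is 4σT⁴/(1−0.67) = 15740 W m^-2.
From L = 4πd²S, d = √(1.00×10^27/(4π·15740)) = 7.111×10^10 m = 0.4753 AU.

0.475 AU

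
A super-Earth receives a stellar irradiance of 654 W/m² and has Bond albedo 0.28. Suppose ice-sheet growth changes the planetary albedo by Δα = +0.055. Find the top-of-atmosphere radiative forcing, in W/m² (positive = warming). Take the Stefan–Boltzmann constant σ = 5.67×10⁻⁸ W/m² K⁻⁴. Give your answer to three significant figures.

TOA radiative forcing: ΔF = −S·Δα/4 = −654.0·(+0.055)/4 = -8.992 W/m².

-8.99 W/m²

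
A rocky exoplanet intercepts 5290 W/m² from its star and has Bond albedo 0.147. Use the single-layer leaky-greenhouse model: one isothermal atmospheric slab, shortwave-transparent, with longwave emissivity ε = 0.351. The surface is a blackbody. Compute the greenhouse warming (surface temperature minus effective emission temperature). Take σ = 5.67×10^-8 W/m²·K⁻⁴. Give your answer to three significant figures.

18.6 K

The planet radiates to space at T_e = [S(1−α)/(4σ)]^(1/4) = 375.6 K.
For a single slab of emissivity ε, T_s⁴ = 2T_e⁴/(2−ε); thus T_s = 375.6·(1.213)^(1/4) = 394.1 K.
Greenhouse warming: T_s − T_e = 18.56 K.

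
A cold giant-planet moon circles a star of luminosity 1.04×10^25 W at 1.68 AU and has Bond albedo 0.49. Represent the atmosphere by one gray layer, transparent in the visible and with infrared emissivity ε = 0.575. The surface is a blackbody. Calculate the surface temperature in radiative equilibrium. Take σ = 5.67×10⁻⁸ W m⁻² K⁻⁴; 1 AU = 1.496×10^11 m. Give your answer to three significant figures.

d = 1.68 × 1.496×10^11 m = 2.513×10^11 m.
Flux at the orbit: S = L/(4πd²) = 1.04×10^25/(4π·(2.51×10^11)²) = 13.10 W m⁻².
Effective emission temperature (TOA balance): σT_e⁴ = S(1−α)/4 = 1.671 W m⁻² → T_e = 73.67 K.
Surface balance with a leaky layer gives σT_s⁴ = σT_e⁴·2/(2−ε), so T_s = T_e·[2/(2−0.575)]^(1/4) = 80.19 K.

80.2 K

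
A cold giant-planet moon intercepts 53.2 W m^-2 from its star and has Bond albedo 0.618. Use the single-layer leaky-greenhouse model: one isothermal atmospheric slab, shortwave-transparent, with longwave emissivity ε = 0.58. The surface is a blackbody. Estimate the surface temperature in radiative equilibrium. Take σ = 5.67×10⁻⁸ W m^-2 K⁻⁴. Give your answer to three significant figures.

At the top of the atmosphere, σT_e⁴ = S(1−α)/4 = 5.081 W m^-2, giving T_e = 97.29 K.
For a single slab of emissivity ε, T_s⁴ = 2T_e⁴/(2−ε); thus T_s = 97.29·(1.408)^(1/4) = 106.0 K.

106 K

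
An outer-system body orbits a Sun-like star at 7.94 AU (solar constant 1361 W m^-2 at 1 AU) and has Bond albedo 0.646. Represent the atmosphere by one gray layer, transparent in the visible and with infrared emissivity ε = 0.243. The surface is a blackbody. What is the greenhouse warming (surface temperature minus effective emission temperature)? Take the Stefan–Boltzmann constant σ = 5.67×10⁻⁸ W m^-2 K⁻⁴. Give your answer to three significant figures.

By the inverse-square law, S = 1361/7.94² = 21.59 W m^-2.
At the top of the atmosphere, σT_e⁴ = S(1−α)/4 = 1.911 W m^-2, giving T_e = 76.19 K.
Surface balance with a leaky layer gives σT_s⁴ = σT_e⁴·2/(2−ε), so T_s = T_e·[2/(2−0.243)]^(1/4) = 78.70 K.
The atmosphere warms the surface by 2.508 K.

2.51 K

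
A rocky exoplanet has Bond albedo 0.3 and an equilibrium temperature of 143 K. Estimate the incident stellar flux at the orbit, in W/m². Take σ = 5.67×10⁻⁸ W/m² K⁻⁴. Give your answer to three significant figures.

Invert the energy balance for S: S = 4σT⁴/(1−α).
The emitted flux is σT⁴ = 23.71 W/m².
So S = 4×23.71/(1−0.3) = 135.5 W/m².

135 W/m²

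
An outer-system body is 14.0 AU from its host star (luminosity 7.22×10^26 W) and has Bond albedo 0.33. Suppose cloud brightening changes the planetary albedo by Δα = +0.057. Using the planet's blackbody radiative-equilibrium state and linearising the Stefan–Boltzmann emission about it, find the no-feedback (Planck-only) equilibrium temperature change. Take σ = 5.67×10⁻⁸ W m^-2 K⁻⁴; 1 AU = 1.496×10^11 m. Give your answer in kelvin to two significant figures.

Orbital distance: d = 14.0 AU = 2.094×10^12 m.
Spreading L over a sphere of radius d: S = 7.22×10^26/(4π·2.09×10^12²) = 13.10 W m^-2.
Reference equilibrium: T_e = [S(1−α)/(4σ)]^(1/4) = 78.87 K.
The change in absorbed flux is Δ[S(1−α)/4] = −SΔα/4 = -0.1866 W m^-2.
The Planck feedback parameter is 4σT_e³ = 0.1113 W m^-2/K.
Hence the no-feedback warming is ΔF/(4σT_e³) = -1.68 K.

-1.7 K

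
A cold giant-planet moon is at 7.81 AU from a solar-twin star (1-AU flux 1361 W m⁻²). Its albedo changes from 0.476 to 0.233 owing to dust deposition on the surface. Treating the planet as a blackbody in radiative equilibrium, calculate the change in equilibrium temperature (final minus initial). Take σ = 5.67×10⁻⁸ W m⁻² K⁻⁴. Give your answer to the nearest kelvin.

By the inverse-square law, S = 1361/7.81² = 22.31 W m⁻².
Initial: T₁ = [S(1−0.476)/(4σ)]^(1/4) = 84.73 K.
After:  T₂ = [22.31·0.767/(4σ)]^(1/4) = 93.20 K.
ΔT = T₂ − T₁ = 8.468 K.

8 K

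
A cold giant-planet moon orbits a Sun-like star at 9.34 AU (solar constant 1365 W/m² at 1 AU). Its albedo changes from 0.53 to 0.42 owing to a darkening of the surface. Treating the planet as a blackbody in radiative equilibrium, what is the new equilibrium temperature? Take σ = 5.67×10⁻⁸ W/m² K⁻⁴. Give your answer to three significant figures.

79.5 K

Flux at the orbit: S = 1365/(9.34)² = 15.65 W/m².
New equilibrium: T₂ = [(1−0.42)·15.65/(4σ)]^(1/4) = 79.53 K.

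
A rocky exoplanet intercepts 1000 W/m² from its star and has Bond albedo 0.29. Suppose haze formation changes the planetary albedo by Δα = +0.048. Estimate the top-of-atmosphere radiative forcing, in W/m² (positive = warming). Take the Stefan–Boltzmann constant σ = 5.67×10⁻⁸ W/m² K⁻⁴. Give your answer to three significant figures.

TOA radiative forcing: ΔF = −S·Δα/4 = −1000·(+0.048)/4 = -12.00 W/m².

-12.0 W/m²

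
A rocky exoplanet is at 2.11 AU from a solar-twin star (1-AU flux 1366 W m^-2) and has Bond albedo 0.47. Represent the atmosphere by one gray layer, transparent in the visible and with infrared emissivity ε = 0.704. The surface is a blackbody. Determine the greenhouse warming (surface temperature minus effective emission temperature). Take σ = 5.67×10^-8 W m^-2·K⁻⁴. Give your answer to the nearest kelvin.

19 K

By the inverse-square law, S = 1366/2.11² = 306.8 W m^-2.
The planet radiates to space at T_e = [S(1−α)/(4σ)]^(1/4) = 163.6 K.
The surface balance (absorbed SW + ε·downward IR = σT_s⁴) with T_a⁴ = T_s⁴/2 reduces to T_s = T_e·[2/(2−ε)]^¼ = 182.4 K.
The atmosphere warms the surface by 18.75 K.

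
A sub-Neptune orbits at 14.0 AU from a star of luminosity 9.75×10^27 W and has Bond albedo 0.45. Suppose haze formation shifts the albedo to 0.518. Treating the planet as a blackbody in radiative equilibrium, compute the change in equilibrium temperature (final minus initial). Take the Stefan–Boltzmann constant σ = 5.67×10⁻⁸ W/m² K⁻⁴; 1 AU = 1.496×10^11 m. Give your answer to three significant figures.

-4.67 K

Orbital distance: d = 14.0 AU = 2.094×10^12 m.
Flux at the orbit: S = L/(4πd²) = 9.75×10^27/(4π·(2.09×10^12)²) = 176.9 W/m².
Initial: T₁ = [S(1−0.45)/(4σ)]^(1/4) = 143.9 K.
With α = 0.518, T₂ = 139.2 K.
ΔT = T₂ − T₁ = -4.671 K.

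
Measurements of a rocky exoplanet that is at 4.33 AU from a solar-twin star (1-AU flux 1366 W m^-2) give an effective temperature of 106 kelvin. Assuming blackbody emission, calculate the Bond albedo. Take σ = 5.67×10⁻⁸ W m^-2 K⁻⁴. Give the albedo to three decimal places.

0.607

By the inverse-square law, S = 1366/4.33² = 72.86 W m^-2.
From σT⁴ = S(1−α)/4 we invert for α: 1−α = 4σT⁴/S.
σT⁴ = 7.158 W m^-2, so 4σT⁴ = 28.63 W m^-2.
1−α = 28.63/72.86 = 0.3930, so α = 0.6070.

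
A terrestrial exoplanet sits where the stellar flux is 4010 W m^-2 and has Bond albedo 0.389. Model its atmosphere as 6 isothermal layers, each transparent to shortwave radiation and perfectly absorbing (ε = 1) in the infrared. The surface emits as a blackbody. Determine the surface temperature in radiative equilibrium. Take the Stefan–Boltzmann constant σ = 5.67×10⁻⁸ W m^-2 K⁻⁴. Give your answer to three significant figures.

Top-of-atmosphere balance: σT_e⁴ = S(1−α)/4 = 612.5 W m^-2 → T_e = 322.4 K.
Layer-by-layer balance gives σT_s⁴ = (N+1)σT_e⁴, so T_s = 7^¼·322.4 = 524.4 K.

524 K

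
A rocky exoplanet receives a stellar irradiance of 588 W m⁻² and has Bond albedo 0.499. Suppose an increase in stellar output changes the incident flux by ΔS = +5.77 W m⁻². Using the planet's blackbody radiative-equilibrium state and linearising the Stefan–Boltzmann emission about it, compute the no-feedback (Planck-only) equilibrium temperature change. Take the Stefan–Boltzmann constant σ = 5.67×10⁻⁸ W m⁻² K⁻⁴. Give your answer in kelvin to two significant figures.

The baseline emission temperature is T_e = 189.8 K.
Only a fraction (1−α) is absorbed and it's spread over 4πR², so ΔF = (1−α)ΔS/4 = 0.7227 W m⁻².
The Planck feedback parameter is 4σT_e³ = 1.552 W m⁻²/K.
ΔT₀ = ΔF/λ_P = 0.7227/1.552 = 0.466 K.

0.47 K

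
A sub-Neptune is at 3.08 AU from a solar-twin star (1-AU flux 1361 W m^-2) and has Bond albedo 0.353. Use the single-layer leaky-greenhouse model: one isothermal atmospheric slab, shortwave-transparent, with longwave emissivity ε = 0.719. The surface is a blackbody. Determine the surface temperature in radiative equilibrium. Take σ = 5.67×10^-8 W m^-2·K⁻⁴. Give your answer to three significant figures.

Irradiance scales as 1/d², so S = 1361 W m^-2 × (1/3.08)² = 143.5 W m^-2.
Effective emission temperature (TOA balance): σT_e⁴ = S(1−α)/4 = 23.21 W m^-2 → T_e = 142.2 K.
The surface balance (absorbed SW + ε·downward IR = σT_s⁴) with T_a⁴ = T_s⁴/2 reduces to T_s = T_e·[2/(2−ε)]^¼ = 159.0 K.

159 K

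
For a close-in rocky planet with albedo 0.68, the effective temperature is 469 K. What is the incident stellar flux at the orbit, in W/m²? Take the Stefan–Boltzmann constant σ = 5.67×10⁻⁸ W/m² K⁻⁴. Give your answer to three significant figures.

From S(1−α)/4 = σT⁴: S = 4σT⁴/(1−α).
σT⁴ = 5.67×10⁻⁸·(469)⁴ = 2743 W/m².
So S = 4×2743/(1−0.68) = 34290 W/m².

34300 W/m²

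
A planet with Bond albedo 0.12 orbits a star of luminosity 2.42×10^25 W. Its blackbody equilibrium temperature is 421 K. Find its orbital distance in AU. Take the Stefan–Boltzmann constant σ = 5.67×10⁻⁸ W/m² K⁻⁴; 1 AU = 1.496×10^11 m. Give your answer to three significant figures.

The flux needed for this T is 4σT⁴/(1−0.12) = 8096 W/m².
S = L/(4πd²) → d = √(L/4πS) = √(2.42×10^25/(4π·8096)) = 1.542×10^10 m = 0.1031 AU.

0.103 AU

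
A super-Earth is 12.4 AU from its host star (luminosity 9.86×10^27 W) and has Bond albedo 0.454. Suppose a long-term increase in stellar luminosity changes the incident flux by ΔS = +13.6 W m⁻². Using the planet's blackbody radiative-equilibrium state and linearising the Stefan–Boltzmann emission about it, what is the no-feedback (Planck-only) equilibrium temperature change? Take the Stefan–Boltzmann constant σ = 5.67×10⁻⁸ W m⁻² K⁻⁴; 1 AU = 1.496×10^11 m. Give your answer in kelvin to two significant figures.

Orbital distance: d = 12.4 AU = 1.855×10^12 m.
Spreading L over a sphere of radius d: S = 9.86×10^27/(4π·1.86×10^12²) = 228.0 W m⁻².
Unperturbed T_e = [228.0·(1−0.454)/(4σ)]^¼ = 153.1 K.
Only a fraction (1−α) is absorbed and it's spread over 4πR², so ΔF = (1−α)ΔS/4 = 1.856 W m⁻².
The Planck feedback parameter is 4σT_e³ = 0.8133 W m⁻²/K.
Hence the no-feedback warming is ΔF/(4σT_e³) = 2.28 K.

2.3 K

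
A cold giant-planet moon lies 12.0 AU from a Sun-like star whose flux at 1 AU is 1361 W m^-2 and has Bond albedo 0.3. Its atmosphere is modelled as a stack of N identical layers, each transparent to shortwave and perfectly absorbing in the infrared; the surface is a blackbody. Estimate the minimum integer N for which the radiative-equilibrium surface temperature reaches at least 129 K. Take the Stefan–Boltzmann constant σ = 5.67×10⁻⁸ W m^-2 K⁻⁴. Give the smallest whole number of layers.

9

Flux at the orbit: S = 1361/(12.0)² = 9.451 W m^-2.
Top-of-atmosphere balance: σT_e⁴ = S(1−α)/4 = 1.654 W m^-2 → T_e = 73.49 K.
Need (N+1)T_e⁴ ≥ T_s⁴, i.e. N+1 ≥ (129/73.49)⁴ = 9.493.
Rounding up, N = 9.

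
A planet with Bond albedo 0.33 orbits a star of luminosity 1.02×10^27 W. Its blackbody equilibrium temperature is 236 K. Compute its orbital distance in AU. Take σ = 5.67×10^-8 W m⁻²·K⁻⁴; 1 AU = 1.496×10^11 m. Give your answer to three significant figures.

1.86 AU

Required flux: S = 4σT⁴/(1−α) = 1050 W m⁻².
Then d = [L/(4πS)]^(1/2) = 2.780×10^11 m, i.e. 1.858 AU.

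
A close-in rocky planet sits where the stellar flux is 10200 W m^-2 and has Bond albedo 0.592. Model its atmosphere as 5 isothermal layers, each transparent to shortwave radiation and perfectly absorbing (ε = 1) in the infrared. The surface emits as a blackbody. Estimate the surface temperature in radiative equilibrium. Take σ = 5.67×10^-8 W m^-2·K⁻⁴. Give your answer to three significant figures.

576 kelvin

OLR = S(1−α)/4 = 1040 W m^-2; the top layer radiates at T_e = 368.0 K.
For an N-layer opaque stack, T_s⁴ = (N+1)T_e⁴, hence T_s = (6)^(1/4)×368.0 K = 576.0 K.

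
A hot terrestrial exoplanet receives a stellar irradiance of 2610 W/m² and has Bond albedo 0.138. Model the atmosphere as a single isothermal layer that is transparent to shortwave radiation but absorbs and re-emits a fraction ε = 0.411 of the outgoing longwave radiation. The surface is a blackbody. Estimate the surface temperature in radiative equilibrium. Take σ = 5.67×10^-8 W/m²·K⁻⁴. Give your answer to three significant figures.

Effective emission temperature (TOA balance): σT_e⁴ = S(1−α)/4 = 562.5 W/m² → T_e = 315.6 K.
Surface balance with a leaky layer gives σT_s⁴ = σT_e⁴·2/(2−ε), so T_s = T_e·[2/(2−0.411)]^(1/4) = 334.3 K.

334 K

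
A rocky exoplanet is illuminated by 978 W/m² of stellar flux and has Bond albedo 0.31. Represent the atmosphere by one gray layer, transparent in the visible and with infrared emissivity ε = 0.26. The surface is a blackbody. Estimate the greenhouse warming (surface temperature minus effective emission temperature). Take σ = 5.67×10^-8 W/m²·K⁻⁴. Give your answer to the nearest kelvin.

8 K

The planet radiates to space at T_e = [S(1−α)/(4σ)]^(1/4) = 233.6 K.
Surface balance with a leaky layer gives σT_s⁴ = σT_e⁴·2/(2−ε), so T_s = T_e·[2/(2−0.26)]^(1/4) = 241.8 K.
T_s − T_e = 241.8 − 233.6 = 8.274 K.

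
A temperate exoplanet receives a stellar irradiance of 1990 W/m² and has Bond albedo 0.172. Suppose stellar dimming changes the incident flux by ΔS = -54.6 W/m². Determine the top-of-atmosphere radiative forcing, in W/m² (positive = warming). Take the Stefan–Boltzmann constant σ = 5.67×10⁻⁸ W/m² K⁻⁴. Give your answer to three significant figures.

-11.3 W/m²

TOA radiative forcing: ΔF = (1−α)ΔS/4 = 0.828·(-54.6)/4 = -11.30 W/m².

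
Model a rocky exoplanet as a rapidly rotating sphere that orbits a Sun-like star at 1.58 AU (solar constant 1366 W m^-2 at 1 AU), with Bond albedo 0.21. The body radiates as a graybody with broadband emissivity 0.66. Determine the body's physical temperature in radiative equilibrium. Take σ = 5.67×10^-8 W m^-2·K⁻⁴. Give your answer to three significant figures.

Irradiance scales as 1/d², so S = 1366 W m^-2 × (1/1.58)² = 547.2 W m^-2.
Absorbed flux (global mean): S(1−α)/4 = 547.2·0.79/4 = 108.1 W m^-2.
Radiative balance εσT⁴ = 108.1 gives T = [108.1/(0.66·σ)]^(1/4) = 231.8 K.

232 K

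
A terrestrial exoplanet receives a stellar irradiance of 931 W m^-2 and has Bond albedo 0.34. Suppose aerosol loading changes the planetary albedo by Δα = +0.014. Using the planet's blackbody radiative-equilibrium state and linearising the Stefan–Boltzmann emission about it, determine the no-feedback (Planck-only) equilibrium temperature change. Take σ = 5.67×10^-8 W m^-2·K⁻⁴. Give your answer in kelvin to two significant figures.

The baseline emission temperature is T_e = 228.1 K.
ΔF = −(S/4)Δα = −(931.0/4)×(+0.014) = -3.259 W m^-2.
Planck response: λ_P = 4σT_e³ = 4·5.67×10⁻⁸·(228.1)³ = 2.693 W m^-2/K.
So ΔT₀ = -3.259/2.693 = -1.21 K.

-1.2 K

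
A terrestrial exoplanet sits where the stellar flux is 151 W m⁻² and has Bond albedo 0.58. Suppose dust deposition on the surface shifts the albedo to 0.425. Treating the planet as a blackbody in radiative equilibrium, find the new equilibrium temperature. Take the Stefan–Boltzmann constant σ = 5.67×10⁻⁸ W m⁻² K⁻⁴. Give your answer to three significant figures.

New equilibrium: T₂ = [(1−0.425)·151.0/(4σ)]^(1/4) = 139.9 K.

140 kelvin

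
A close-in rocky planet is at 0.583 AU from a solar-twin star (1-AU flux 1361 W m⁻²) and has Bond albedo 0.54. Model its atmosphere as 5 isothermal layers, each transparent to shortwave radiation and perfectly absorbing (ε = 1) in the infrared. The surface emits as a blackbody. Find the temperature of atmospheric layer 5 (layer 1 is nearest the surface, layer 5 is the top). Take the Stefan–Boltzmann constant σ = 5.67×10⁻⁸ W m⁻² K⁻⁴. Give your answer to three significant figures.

300 K

Irradiance scales as 1/d², so S = 1361 W m⁻² × (1/0.583)² = 4004 W m⁻².
The effective emission temperature is T_e = [S(1−α)/(4σ)]^¼ = 300.2 K.
Each opaque layer satisfies 2T_j⁴ = T_{j−1}⁴ + T_{j+1}⁴, giving T_k⁴ = (N+1−k)T_e⁴.
T_5 = (1)^(1/4)·300.2 = 300.2 K.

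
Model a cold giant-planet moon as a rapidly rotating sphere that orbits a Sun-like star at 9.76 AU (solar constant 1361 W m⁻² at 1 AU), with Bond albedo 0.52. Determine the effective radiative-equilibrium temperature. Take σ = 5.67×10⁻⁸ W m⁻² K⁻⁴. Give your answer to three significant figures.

74.2 K

Flux at the orbit: S = 1361/(9.76)² = 14.29 W m⁻².
The planet absorbs (1−α)S over its disc πR² and re-emits over 4πR², so the mean absorbed flux is (1−0.52)·14.29/4 = 1.715 W m⁻².
In equilibrium σT⁴ equals this, so T = 74.15 K.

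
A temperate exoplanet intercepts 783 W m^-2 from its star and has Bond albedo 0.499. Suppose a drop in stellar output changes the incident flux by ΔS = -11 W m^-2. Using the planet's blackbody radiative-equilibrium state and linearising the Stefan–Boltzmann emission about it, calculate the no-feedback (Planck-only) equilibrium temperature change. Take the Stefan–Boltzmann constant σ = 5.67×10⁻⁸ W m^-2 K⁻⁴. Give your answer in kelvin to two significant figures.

-0.72 K

The baseline emission temperature is T_e = 203.9 K.
Only a fraction (1−α) is absorbed and it's spread over 4πR², so ΔF = (1−α)ΔS/4 = -1.378 W m^-2.
The Planck feedback parameter is 4σT_e³ = 1.924 W m^-2/K.
So ΔT₀ = -1.378/1.924 = -0.716 K.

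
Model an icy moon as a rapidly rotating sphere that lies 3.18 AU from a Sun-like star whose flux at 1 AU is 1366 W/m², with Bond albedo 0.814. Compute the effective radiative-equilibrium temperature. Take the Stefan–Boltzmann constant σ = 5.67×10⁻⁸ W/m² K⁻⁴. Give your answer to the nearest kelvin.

Irradiance scales as 1/d², so S = 1366 W/m² × (1/3.18)² = 135.1 W/m².
The planet absorbs (1−α)S over its disc πR² and re-emits over 4πR², so the mean absorbed flux is (1−0.814)·135.1/4 = 6.281 W/m².
Balancing against σT⁴: T = (6.281/5.67×10⁻⁸)^(1/4) = 102.6 K.

103 kelvin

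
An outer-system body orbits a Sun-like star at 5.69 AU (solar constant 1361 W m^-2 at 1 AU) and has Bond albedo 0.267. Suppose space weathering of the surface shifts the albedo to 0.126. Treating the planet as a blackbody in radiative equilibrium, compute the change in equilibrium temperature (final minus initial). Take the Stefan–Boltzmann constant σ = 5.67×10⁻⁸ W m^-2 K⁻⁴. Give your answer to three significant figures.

4.85 kelvin

Irradiance scales as 1/d², so S = 1361 W m^-2 × (1/5.69)² = 42.04 W m^-2.
Before: T₁ = [42.04·0.733/(4σ)]^(1/4) = 108.0 K.
Final:   T₂ = [S(1−0.126)/(4σ)]^(1/4) = 112.8 K.
Change: 112.8 − 108.0 = 4.855 K.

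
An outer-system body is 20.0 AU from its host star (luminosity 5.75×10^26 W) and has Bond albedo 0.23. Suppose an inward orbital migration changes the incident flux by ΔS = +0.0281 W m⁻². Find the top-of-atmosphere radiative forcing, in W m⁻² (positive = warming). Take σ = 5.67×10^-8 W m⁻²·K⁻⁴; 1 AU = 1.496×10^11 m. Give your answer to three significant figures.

Orbital distance: d = 20.0 AU = 2.992×10^12 m.
S = L/(4πd²) = 5.111 W m⁻².
Only a fraction (1−α) is absorbed and it's spread over 4πR², so ΔF = (1−α)ΔS/4 = 0.005409 W m⁻².

0.00541 W m⁻²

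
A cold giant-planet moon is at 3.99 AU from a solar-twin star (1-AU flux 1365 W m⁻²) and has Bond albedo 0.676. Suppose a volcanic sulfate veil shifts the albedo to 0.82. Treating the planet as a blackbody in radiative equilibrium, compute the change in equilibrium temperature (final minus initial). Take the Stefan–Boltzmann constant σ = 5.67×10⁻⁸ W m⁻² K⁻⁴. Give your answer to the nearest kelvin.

Irradiance scales as 1/d², so S = 1365 W m⁻² × (1/3.99)² = 85.74 W m⁻².
Before: T₁ = [85.74·0.324/(4σ)]^(1/4) = 105.2 K.
With α = 0.82, T₂ = 90.82 K.
Change: 90.82 − 105.2 = -14.38 K.

-14 K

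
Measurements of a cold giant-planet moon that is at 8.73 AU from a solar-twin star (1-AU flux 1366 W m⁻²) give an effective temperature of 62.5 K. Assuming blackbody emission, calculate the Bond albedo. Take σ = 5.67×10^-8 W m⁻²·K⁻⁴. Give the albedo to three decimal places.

0.807

By the inverse-square law, S = 1366/8.73² = 17.92 W m⁻².
Rearranging the radiative balance, α = 1 − 4σT⁴/S.
σT⁴ = 0.8652 W m⁻², so 4σT⁴ = 3.461 W m⁻².
1−α = 3.461/17.92 = 0.1931, so α = 0.8069.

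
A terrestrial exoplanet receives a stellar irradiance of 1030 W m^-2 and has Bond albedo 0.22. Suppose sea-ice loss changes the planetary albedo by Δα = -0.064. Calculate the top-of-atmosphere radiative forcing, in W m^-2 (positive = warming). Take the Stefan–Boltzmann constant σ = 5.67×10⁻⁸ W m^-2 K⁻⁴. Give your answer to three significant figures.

ΔF = −(S/4)Δα = −(1030/4)×(-0.064) = 16.48 W m^-2.

16.5 W m^-2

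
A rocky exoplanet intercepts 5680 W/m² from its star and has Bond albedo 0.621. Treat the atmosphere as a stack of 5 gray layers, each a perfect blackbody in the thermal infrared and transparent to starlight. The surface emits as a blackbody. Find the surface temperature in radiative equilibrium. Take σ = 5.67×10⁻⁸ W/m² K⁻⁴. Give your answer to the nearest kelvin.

489 K

The effective emission temperature is T_e = [S(1−α)/(4σ)]^¼ = 312.1 K.
For an N-layer opaque stack, T_s⁴ = (N+1)T_e⁴, hence T_s = (6)^(1/4)×312.1 K = 488.5 K.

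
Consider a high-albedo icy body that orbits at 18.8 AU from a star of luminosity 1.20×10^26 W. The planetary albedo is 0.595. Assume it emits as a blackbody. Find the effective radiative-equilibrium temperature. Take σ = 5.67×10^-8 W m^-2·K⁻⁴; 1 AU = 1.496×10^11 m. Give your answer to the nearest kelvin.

38 kelvin

Orbital distance: d = 18.8 AU = 2.812×10^12 m.
S = L/(4πd²) = 1.207 W m^-2.
Averaging over the sphere, the absorbed flux is S(1−α)/4 = 0.1222 W m^-2.
Balancing against σT⁴: T = (0.1222/5.67×10⁻⁸)^(1/4) = 38.32 K.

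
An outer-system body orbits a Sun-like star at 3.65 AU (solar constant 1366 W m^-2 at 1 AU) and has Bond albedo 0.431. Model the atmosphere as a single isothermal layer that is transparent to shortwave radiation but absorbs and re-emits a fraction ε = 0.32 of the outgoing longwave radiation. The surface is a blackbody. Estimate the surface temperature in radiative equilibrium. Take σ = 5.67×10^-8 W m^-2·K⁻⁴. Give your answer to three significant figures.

132 K

Flux at the orbit: S = 1366/(3.65)² = 102.5 W m^-2.
The planet radiates to space at T_e = [S(1−α)/(4σ)]^(1/4) = 126.6 K.
For a single slab of emissivity ε, T_s⁴ = 2T_e⁴/(2−ε); thus T_s = 126.6·(1.19)^(1/4) = 132.3 K.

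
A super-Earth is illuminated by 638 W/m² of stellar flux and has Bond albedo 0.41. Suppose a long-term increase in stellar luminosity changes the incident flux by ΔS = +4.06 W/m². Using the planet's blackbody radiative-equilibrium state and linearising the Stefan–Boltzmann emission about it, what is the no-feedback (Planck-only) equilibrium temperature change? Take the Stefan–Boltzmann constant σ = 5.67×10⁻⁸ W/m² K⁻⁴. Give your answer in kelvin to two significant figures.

Unperturbed T_e = [638.0·(1−0.41)/(4σ)]^¼ = 201.8 K.
Only a fraction (1−α) is absorbed and it's spread over 4πR², so ΔF = (1−α)ΔS/4 = 0.5988 W/m².
Planck response: λ_P = 4σT_e³ = 4·5.67×10⁻⁸·(201.8)³ = 1.865 W/m²/K.
Hence the no-feedback warming is ΔF/(4σT_e³) = 0.321 K.

0.32 K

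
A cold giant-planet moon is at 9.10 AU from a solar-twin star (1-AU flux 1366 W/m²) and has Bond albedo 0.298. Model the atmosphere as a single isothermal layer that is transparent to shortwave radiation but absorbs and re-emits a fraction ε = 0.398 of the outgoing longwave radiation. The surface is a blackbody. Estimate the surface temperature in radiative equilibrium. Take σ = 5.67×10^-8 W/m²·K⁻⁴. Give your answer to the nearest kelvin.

89 kelvin

By the inverse-square law, S = 1366/9.10² = 16.50 W/m².
At the top of the atmosphere, σT_e⁴ = S(1−α)/4 = 2.895 W/m², giving T_e = 84.53 K.
The surface balance (absorbed SW + ε·downward IR = σT_s⁴) with T_a⁴ = T_s⁴/2 reduces to T_s = T_e·[2/(2−ε)]^¼ = 89.35 K.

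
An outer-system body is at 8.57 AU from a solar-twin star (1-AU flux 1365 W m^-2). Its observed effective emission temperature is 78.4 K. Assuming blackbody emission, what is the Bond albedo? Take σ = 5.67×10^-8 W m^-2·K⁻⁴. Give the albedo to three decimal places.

0.539

Flux at the orbit: S = 1365/(8.57)² = 18.59 W m^-2.
From σT⁴ = S(1−α)/4 we invert for α: 1−α = 4σT⁴/S.
4σT⁴ = 4·5.67×10⁻⁸·(78.4)⁴ = 8.569 W m^-2.
1−α = 8.569/18.59 = 0.4610, so α = 0.5390.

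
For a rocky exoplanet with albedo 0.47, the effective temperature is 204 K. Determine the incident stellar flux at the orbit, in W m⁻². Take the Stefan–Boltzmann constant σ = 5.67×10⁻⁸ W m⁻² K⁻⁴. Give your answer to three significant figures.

Invert the energy balance for S: S = 4σT⁴/(1−α).
The emitted flux is σT⁴ = 98.20 W m⁻².
So S = 4×98.20/(1−0.47) = 741.1 W m⁻².

741 W m⁻²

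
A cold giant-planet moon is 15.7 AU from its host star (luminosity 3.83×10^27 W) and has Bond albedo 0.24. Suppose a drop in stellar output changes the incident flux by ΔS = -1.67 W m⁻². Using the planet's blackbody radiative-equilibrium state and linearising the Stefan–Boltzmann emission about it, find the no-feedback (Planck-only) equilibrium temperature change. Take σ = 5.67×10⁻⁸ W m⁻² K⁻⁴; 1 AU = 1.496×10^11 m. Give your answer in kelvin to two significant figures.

Orbital distance: d = 15.7 AU = 2.349×10^12 m.
Spreading L over a sphere of radius d: S = 3.83×10^27/(4π·2.35×10^12²) = 55.25 W m⁻².
The baseline emission temperature is T_e = 116.6 K.
ΔF = Δ[S(1−α)]/4 = (1−0.24)·-1.67/4 = -0.3173 W m⁻².
Linearising σT⁴ gives d(σT⁴)/dT = 4σT_e³ = 0.3600 W m⁻² per K.
Hence the no-feedback warming is ΔF/(4σT_e³) = -0.881 K.

-0.88 K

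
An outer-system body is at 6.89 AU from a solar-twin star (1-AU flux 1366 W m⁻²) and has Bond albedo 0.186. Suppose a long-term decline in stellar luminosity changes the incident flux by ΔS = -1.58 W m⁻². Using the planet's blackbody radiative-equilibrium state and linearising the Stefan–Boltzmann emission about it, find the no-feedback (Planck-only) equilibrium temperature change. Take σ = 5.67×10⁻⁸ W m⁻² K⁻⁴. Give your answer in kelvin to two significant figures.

-1.4 K

By the inverse-square law, S = 1366/6.89² = 28.77 W m⁻².
The baseline emission temperature is T_e = 100.8 K.
ΔF = Δ[S(1−α)]/4 = (1−0.186)·-1.58/4 = -0.3215 W m⁻².
The Planck feedback parameter is 4σT_e³ = 0.2323 W m⁻²/K.
So ΔT₀ = -0.3215/0.2323 = -1.38 K.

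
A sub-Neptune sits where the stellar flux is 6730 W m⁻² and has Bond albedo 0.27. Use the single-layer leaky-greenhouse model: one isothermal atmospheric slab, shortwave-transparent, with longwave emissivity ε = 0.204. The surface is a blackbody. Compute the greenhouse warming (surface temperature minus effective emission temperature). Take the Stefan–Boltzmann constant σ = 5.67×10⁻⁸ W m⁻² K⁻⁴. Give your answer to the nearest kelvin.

At the top of the atmosphere, σT_e⁴ = S(1−α)/4 = 1228 W m⁻², giving T_e = 383.6 K.
For a single slab of emissivity ε, T_s⁴ = 2T_e⁴/(2−ε); thus T_s = 383.6·(1.114)^(1/4) = 394.1 K.
Greenhouse warming: T_s − T_e = 10.46 K.

10 K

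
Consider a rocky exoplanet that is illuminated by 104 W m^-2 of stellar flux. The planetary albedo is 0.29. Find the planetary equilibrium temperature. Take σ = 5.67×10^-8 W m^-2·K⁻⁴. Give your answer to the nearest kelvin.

Absorbed flux (global mean): S(1−α)/4 = 104.0·0.71/4 = 18.46 W m^-2.
In equilibrium σT⁴ equals this, so T = 134.3 K.

134 K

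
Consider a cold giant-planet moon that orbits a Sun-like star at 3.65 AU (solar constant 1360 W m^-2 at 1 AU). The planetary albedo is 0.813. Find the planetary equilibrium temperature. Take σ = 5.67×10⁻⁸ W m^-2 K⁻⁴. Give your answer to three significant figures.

95.8 K

Irradiance scales as 1/d², so S = 1360 W m^-2 × (1/3.65)² = 102.1 W m^-2.
Absorbed flux (global mean): S(1−α)/4 = 102.1·0.187/4 = 4.772 W m^-2.
In equilibrium σT⁴ equals this, so T = 95.78 K.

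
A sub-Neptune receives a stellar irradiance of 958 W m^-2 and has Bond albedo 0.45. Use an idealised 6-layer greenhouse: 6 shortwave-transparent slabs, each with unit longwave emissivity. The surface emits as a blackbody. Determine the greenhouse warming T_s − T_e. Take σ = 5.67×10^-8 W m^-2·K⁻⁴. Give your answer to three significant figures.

138 K

Top-of-atmosphere balance: σT_e⁴ = S(1−α)/4 = 131.7 W m^-2 → T_e = 219.5 K.
T_s = (N+1)^(1/4)·T_e = 357.1 K.
So the greenhouse effect raises the surface by 357.1 − 219.5 = 137.6 K.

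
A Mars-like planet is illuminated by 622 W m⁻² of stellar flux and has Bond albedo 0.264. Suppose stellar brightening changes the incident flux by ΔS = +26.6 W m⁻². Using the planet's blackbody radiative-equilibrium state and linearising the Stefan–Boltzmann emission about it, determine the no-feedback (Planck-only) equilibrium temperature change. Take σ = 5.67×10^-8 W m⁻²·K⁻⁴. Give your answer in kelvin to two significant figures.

2.3 K

Reference equilibrium: T_e = [S(1−α)/(4σ)]^(1/4) = 212.0 K.
Only a fraction (1−α) is absorbed and it's spread over 4πR², so ΔF = (1−α)ΔS/4 = 4.894 W m⁻².
The Planck feedback parameter is 4σT_e³ = 2.160 W m⁻²/K.
So ΔT₀ = 4.894/2.160 = 2.27 K.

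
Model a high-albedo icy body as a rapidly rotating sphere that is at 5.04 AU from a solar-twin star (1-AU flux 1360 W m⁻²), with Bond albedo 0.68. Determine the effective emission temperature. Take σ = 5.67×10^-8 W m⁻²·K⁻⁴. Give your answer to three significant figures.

93.2 K

Irradiance scales as 1/d², so S = 1360 W m⁻² × (1/5.04)² = 53.54 W m⁻².
Absorbed flux (global mean): S(1−α)/4 = 53.54·0.32/4 = 4.283 W m⁻².
Set σT⁴ = 4.283 → T = (4.283/σ)^(1/4) = 93.23 K.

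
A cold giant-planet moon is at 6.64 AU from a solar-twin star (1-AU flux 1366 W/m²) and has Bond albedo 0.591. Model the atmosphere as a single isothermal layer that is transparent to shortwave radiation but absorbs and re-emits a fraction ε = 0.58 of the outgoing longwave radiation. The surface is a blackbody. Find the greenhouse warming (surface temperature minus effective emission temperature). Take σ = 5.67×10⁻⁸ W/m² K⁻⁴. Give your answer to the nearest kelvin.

8 K

Flux at the orbit: S = 1366/(6.64)² = 30.98 W/m².
The planet radiates to space at T_e = [S(1−α)/(4σ)]^(1/4) = 86.46 K.
For a single slab of emissivity ε, T_s⁴ = 2T_e⁴/(2−ε); thus T_s = 86.46·(1.408)^(1/4) = 94.19 K.
T_s − T_e = 94.19 − 86.46 = 7.729 K.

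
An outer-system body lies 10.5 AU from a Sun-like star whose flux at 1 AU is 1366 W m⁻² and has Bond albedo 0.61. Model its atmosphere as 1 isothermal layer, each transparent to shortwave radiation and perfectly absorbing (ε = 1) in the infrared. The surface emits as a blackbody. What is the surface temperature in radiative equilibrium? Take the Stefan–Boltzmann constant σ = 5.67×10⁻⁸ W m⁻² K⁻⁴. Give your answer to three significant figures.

80.8 K

Irradiance scales as 1/d², so S = 1366 W m⁻² × (1/10.5)² = 12.39 W m⁻².
OLR = S(1−α)/4 = 1.208 W m⁻²; the top layer radiates at T_e = 67.94 K.
Layer-by-layer balance gives σT_s⁴ = (N+1)σT_e⁴, so T_s = 2^¼·67.94 = 80.79 K.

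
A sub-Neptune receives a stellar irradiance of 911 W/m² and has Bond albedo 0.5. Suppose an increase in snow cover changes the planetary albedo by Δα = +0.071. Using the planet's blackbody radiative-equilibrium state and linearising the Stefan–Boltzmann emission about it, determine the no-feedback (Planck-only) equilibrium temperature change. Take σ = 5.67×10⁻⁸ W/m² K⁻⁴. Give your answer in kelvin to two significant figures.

-7.5 K

The baseline emission temperature is T_e = 211.7 K.
ΔF = −(S/4)Δα = −(911.0/4)×(+0.071) = -16.17 W/m².
Linearising σT⁴ gives d(σT⁴)/dT = 4σT_e³ = 2.152 W/m² per K.
ΔT₀ = ΔF/λ_P = -16.17/2.152 = -7.52 K.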